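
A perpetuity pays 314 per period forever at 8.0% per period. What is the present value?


PV = PMT / i
= 314 / 0.08
= 3925.0


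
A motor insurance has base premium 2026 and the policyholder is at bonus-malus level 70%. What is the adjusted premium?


adjusted = base * BM_level / 100
= 2026 * 70 / 100
= 2026 * 0.7
= 1418.2


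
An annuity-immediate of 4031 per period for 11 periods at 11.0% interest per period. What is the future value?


FV = PMT * ((1+i)^n - 1) / i
= 4031 * ((1.11)^11 - 1) / 0.11
= 4031 * (3.151757 - 1) / 0.11
= 78852.1241


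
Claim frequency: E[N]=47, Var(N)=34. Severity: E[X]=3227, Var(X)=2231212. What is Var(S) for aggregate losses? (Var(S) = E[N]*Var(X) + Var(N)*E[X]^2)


Var(S) = E[N]*Var(X) + Var(N)*E[X]^2
= 47*2231212 + 34*3227^2
= 104866964 + 354059986
= 4.5893e+08


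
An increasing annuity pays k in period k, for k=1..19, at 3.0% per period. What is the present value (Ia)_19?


(Ia)_n = sum_{k=1}^{n} k * v^k, v = 1/(1+i)
v = 0.970874
Sum computed term by term:
(Ia)_19 = 130.6026


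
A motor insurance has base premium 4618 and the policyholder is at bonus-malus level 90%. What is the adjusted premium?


adjusted = base * BM_level / 100
= 4618 * 90 / 100
= 4618 * 0.9
= 4156.2


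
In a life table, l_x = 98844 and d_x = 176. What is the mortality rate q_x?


q_x = d_x / l_x
= 176 / 98844
= 0.0018


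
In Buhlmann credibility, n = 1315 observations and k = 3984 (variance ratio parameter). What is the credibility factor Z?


Z = n / (n + k)
= 1315 / (1315 + 3984)
= 1315 / 5299
= 0.2482


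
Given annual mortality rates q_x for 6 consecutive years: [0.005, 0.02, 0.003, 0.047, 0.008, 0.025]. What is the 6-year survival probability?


p_k = 1 - q_k for each year
Survival = product of (1 - q_k)
= 0.995 * 0.98 * 0.997 * 0.953 * 0.992 * 0.975
= 0.8961


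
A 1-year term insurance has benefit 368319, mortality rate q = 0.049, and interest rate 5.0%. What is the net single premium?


NSP = benefit * q * v
v = 1/(1+i) = 0.952381
NSP = 368319 * 0.049 * 0.952381
= 17188.22


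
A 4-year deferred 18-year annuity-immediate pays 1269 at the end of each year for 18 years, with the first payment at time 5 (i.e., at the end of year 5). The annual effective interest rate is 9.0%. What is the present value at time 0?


PV at time 4 of the 18-year annuity-immediate:
a_n = 1269 * (1-(1+0.09)^(-18))/0.09 = 11110.8883
Discount back 4 years to time 0:
PV = 11110.8883 * (1+0.09)^(-4)
= 11110.8883 * 0.708425
= 7871.2334


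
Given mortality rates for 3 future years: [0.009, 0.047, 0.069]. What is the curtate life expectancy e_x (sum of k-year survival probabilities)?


e_x = sum_{k=1}^{n} k_p_x
k_p_x values:
  1_p_x = 0.991
  2_p_x = 0.944423
  3_p_x = 0.879258
e_x = 2.8147


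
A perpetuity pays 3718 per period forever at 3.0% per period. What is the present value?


PV = PMT / i
= 3718 / 0.03
= 123933.3333


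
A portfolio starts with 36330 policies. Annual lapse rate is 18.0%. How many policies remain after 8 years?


remaining = initial * (1 - lapse)^years
= 36330 * (1 - 0.18)^8
= 36330 * 0.204414
= 7426.3637


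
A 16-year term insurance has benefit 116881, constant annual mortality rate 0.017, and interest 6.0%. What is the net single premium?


NSP = benefit * sum_{k=0}^{n-1} k_p_x * q * v^(k+1)
With constant q=0.017, v=0.943396
Sum = 0.154722
NSP = 116881 * 0.154722
= 18084.056


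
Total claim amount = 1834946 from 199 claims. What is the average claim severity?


severity = total / number
= 1834946 / 199
= 9220.8342


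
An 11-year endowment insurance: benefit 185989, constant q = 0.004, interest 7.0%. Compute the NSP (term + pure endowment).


Term component = 5483.1385
Pure endowment = 11_p_x * v^11 * benefit = 0.95687 * 0.475093 * 185989 = 84550.9375
NSP = 90034.076


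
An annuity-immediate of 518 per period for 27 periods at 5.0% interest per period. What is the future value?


FV = PMT * ((1+i)^n - 1) / i
= 518 * ((1.05)^27 - 1) / 0.05
= 518 * (3.733456 - 1) / 0.05
= 28318.6075


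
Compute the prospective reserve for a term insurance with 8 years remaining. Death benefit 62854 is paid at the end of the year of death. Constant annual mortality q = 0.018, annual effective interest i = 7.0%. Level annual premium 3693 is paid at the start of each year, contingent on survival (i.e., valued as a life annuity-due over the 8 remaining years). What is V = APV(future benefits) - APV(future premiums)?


v = 1/(1+i) = 0.934579
APV(future benefits) per unit = sum_{k=0}^{7} k_p_x * q * v^(k+1) = 0.101599
APV(future benefits) = 62854 * 0.101599 = 6385.9018
Life annuity-due factor ä_{x:8} = sum_{k=0}^{7} k_p_x * v^k = 6.039494
APV(future premiums) = 3693 * 6.039494 = 22303.8529
V = 6385.9018 - 22303.8529
= -15917.9512


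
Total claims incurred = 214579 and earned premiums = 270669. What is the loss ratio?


Loss ratio = claims / premiums
= 214579 / 270669
= 0.7928


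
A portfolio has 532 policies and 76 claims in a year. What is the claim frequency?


frequency = claims / policies
= 76 / 532
= 0.1429


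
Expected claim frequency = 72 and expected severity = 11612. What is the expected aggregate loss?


E[S] = E[N] * E[X]
= 72 * 11612
= 836064


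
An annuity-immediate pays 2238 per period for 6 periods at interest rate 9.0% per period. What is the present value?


PV = PMT * (1 - (1+i)^(-n)) / i
= 2238 * (1 - (1+0.09)^(-6)) / 0.09
= 2238 * (1 - 0.596267) / 0.09
= 2238 * 4.485919
= 10039.4858


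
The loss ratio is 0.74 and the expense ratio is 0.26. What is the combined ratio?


Combined ratio = loss ratio + expense ratio
= 0.74 + 0.26
= 1.0


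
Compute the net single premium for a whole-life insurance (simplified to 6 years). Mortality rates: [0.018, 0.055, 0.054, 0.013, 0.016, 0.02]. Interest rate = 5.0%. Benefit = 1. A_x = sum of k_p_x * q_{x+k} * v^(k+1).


v = 0.952381
Year 0: k_p_x=1.0, q=0.018, term=0.017143
Year 1: k_p_x=0.982, q=0.055, term=0.048989
Year 2: k_p_x=0.92799, q=0.054, term=0.043288
Year 3: k_p_x=0.877879, q=0.013, term=0.009389
Year 4: k_p_x=0.866466, q=0.016, term=0.010862
Year 5: k_p_x=0.852603, q=0.02, term=0.012725
A_x = 0.1424


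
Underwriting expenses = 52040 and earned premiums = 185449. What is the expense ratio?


Expense ratio = expenses / premiums
= 52040 / 185449
= 0.2806


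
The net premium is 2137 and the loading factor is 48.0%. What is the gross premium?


Gross = net * (1 + loading)
= 2137 * (1 + 0.48)
= 2137 * 1.48
= 3162.76


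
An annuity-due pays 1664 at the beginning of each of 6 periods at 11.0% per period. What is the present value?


PV_due = PMT * (1-(1+i)^(-n))/i * (1+i)
PV_immediate = 7039.615
PV_due = 7039.615 * 1.11
= 7813.9726


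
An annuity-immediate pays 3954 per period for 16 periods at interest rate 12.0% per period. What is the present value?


PV = PMT * (1 - (1+i)^(-n)) / i
= 3954 * (1 - (1+0.12)^(-16)) / 0.12
= 3954 * (1 - 0.163122) / 0.12
= 3954 * 6.973986
= 27575.1412


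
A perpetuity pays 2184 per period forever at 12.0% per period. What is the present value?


PV = PMT / i
= 2184 / 0.12
= 18200.0


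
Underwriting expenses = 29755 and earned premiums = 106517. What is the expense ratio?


Expense ratio = expenses / premiums
= 29755 / 106517
= 0.2793


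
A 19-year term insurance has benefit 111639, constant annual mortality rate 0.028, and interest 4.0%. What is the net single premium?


NSP = benefit * sum_{k=0}^{n-1} k_p_x * q * v^(k+1)
With constant q=0.028, v=0.961538
Sum = 0.297825
NSP = 111639 * 0.297825
= 33248.8966


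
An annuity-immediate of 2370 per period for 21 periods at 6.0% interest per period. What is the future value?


FV = PMT * ((1+i)^n - 1) / i
= 2370 * ((1.06)^21 - 1) / 0.06
= 2370 * (3.399564 - 1) / 0.06
= 94782.7622


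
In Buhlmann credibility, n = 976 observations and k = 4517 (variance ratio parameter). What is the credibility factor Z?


Z = n / (n + k)
= 976 / (976 + 4517)
= 976 / 5493
= 0.1777


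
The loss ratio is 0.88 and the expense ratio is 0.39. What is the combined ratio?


Combined ratio = loss ratio + expense ratio
= 0.88 + 0.39
= 1.27


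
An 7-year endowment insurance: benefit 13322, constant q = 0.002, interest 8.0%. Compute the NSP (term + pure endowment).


Term component = 137.9736
Pure endowment = 7_p_x * v^7 * benefit = 0.986084 * 0.58349 * 13322 = 7665.0842
NSP = 7803.0578


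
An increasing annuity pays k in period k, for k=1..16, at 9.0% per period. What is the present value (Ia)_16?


(Ia)_n = sum_{k=1}^{n} k * v^k, v = 1/(1+i)
v = 0.917431
Sum computed term by term:
(Ia)_16 = 55.8975


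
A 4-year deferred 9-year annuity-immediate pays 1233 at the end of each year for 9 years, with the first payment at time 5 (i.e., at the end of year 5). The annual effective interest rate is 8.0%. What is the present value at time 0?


PV at time 4 of the 9-year annuity-immediate:
a_n = 1233 * (1-(1+0.08)^(-9))/0.08 = 7702.4128
Discount back 4 years to time 0:
PV = 7702.4128 * (1+0.08)^(-4)
= 7702.4128 * 0.73503
= 5661.5033


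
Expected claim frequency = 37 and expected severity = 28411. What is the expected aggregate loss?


E[S] = E[N] * E[X]
= 37 * 28411
= 1.0512e+06


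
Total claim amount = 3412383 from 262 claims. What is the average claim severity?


severity = total / number
= 3412383 / 262
= 13024.3626


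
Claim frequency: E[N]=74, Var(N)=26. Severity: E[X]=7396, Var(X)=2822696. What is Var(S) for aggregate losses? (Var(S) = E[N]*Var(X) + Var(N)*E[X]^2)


Var(S) = E[N]*Var(X) + Var(N)*E[X]^2
= 74*2822696 + 26*7396^2
= 208879504 + 1422221216
= 1.6311e+09


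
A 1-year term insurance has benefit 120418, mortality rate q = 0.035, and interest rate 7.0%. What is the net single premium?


NSP = benefit * q * v
v = 1/(1+i) = 0.934579
NSP = 120418 * 0.035 * 0.934579
= 3938.9065


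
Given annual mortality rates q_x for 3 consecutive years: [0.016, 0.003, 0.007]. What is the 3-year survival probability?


p_k = 1 - q_k for each year
Survival = product of (1 - q_k)
= 0.984 * 0.997 * 0.993
= 0.9742


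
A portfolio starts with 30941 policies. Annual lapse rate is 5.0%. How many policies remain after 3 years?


remaining = initial * (1 - lapse)^years
= 30941 * (1 - 0.05)^3
= 30941 * 0.857375
= 26528.0399


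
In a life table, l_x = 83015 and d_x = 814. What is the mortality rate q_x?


q_x = d_x / l_x
= 814 / 83015
= 0.0098


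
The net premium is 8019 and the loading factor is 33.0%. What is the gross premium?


Gross = net * (1 + loading)
= 8019 * (1 + 0.33)
= 8019 * 1.33
= 10665.27


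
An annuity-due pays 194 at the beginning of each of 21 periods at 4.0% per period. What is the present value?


PV_due = PMT * (1-(1+i)^(-n))/i * (1+i)
PV_immediate = 2721.657
PV_due = 2721.657 * 1.04
= 2830.5233


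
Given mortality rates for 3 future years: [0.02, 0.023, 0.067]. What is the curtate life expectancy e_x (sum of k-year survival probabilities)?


e_x = sum_{k=1}^{n} k_p_x
k_p_x values:
  1_p_x = 0.98
  2_p_x = 0.95746
  3_p_x = 0.89331
e_x = 2.8308


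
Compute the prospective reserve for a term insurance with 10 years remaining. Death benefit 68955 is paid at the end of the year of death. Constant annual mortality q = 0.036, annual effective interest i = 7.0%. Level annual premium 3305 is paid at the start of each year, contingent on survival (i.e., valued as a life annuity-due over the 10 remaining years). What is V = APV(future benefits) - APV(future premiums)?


v = 1/(1+i) = 0.934579
APV(future benefits) per unit = sum_{k=0}^{9} k_p_x * q * v^(k+1) = 0.219968
APV(future benefits) = 68955 * 0.219968 = 15167.9001
Life annuity-due factor ä_{x:10} = sum_{k=0}^{9} k_p_x * v^k = 6.537941
APV(future premiums) = 3305 * 6.537941 = 21607.8939
V = 15167.9001 - 21607.8939
= -6439.9938


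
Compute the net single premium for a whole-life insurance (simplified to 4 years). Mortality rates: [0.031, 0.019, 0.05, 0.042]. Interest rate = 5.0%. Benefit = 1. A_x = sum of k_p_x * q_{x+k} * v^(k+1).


v = 0.952381
Year 0: k_p_x=1.0, q=0.031, term=0.029524
Year 1: k_p_x=0.969, q=0.019, term=0.016699
Year 2: k_p_x=0.950589, q=0.05, term=0.041058
Year 3: k_p_x=0.90306, q=0.042, term=0.031204
A_x = 0.1185


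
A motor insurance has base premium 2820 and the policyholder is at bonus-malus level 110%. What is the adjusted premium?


adjusted = base * BM_level / 100
= 2820 * 110 / 100
= 2820 * 1.1
= 3102.0


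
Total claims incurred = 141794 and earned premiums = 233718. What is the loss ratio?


Loss ratio = claims / premiums
= 141794 / 233718
= 0.6067


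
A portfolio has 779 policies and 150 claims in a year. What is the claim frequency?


frequency = claims / policies
= 150 / 779
= 0.1926


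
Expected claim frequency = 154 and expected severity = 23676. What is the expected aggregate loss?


E[S] = E[N] * E[X]
= 154 * 23676
= 3.6461e+06


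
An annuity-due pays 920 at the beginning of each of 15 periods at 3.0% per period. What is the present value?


PV_due = PMT * (1-(1+i)^(-n))/i * (1+i)
PV_immediate = 10982.9003
PV_due = 10982.9003 * 1.03
= 11312.3873


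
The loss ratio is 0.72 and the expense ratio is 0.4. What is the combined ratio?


Combined ratio = loss ratio + expense ratio
= 0.72 + 0.4
= 1.12


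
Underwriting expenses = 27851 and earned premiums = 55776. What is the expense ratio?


Expense ratio = expenses / premiums
= 27851 / 55776
= 0.4993


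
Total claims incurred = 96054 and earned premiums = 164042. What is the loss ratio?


Loss ratio = claims / premiums
= 96054 / 164042
= 0.5855


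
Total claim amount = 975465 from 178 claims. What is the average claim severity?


severity = total / number
= 975465 / 178
= 5480.1404


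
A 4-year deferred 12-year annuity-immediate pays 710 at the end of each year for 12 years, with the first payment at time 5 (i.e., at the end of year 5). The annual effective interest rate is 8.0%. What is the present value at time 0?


PV at time 4 of the 12-year annuity-immediate:
a_n = 710 * (1-(1+0.08)^(-12))/0.08 = 5350.6154
Discount back 4 years to time 0:
PV = 5350.6154 * (1+0.08)^(-4)
= 5350.6154 * 0.73503
= 3932.862


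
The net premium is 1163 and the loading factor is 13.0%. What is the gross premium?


Gross = net * (1 + loading)
= 1163 * (1 + 0.13)
= 1163 * 1.13
= 1314.19


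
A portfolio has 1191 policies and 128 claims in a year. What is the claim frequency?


frequency = claims / policies
= 128 / 1191
= 0.1075


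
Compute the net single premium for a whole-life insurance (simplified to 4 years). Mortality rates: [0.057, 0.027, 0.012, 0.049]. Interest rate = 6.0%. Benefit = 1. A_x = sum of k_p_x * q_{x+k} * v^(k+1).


v = 0.943396
Year 0: k_p_x=1.0, q=0.057, term=0.053774
Year 1: k_p_x=0.943, q=0.027, term=0.02266
Year 2: k_p_x=0.917539, q=0.012, term=0.009245
Year 3: k_p_x=0.906529, q=0.049, term=0.035185
A_x = 0.1209


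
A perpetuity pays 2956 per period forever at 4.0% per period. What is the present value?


PV = PMT / i
= 2956 / 0.04
= 73900.0


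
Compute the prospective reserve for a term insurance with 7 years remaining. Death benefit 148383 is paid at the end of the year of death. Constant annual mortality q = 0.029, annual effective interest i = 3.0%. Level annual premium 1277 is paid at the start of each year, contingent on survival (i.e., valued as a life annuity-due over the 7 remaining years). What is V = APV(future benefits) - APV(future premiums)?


v = 1/(1+i) = 0.970874
APV(future benefits) per unit = sum_{k=0}^{6} k_p_x * q * v^(k+1) = 0.166273
APV(future benefits) = 148383 * 0.166273 = 24672.1442
Life annuity-due factor ä_{x:7} = sum_{k=0}^{6} k_p_x * v^k = 5.905572
APV(future premiums) = 1277 * 5.905572 = 7541.4155
V = 24672.1442 - 7541.4155
= 17130.7287


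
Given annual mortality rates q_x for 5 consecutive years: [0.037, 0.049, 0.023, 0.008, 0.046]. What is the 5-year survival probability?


p_k = 1 - q_k for each year
Survival = product of (1 - q_k)
= 0.963 * 0.951 * 0.977 * 0.992 * 0.954
= 0.8468


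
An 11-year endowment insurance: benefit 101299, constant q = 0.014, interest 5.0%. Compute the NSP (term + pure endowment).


Term component = 11064.4197
Pure endowment = 11_p_x * v^11 * benefit = 0.85634 * 0.584679 * 101299 = 50718.7957
NSP = 61783.2154


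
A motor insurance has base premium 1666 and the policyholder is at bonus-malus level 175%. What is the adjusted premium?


adjusted = base * BM_level / 100
= 1666 * 175 / 100
= 1666 * 1.75
= 2915.5


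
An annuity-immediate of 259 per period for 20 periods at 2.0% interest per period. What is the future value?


FV = PMT * ((1+i)^n - 1) / i
= 259 * ((1.02)^20 - 1) / 0.02
= 259 * (1.485947 - 1) / 0.02
= 6293.0188


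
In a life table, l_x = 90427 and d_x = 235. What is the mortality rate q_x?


q_x = d_x / l_x
= 235 / 90427
= 0.0026


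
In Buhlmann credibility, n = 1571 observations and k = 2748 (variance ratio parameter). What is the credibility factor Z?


Z = n / (n + k)
= 1571 / (1571 + 2748)
= 1571 / 4319
= 0.3637


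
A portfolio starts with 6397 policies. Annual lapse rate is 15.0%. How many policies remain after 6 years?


remaining = initial * (1 - lapse)^years
= 6397 * (1 - 0.15)^6
= 6397 * 0.37715
= 2412.6255


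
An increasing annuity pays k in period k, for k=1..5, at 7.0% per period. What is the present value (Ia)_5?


(Ia)_n = sum_{k=1}^{n} k * v^k, v = 1/(1+i)
v = 0.934579
Sum computed term by term:
(Ia)_5 = 11.7469


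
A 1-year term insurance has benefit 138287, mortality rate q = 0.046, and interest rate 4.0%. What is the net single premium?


NSP = benefit * q * v
v = 1/(1+i) = 0.961538
NSP = 138287 * 0.046 * 0.961538
= 6116.5404


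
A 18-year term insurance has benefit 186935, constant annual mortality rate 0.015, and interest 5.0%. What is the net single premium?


NSP = benefit * sum_{k=0}^{n-1} k_p_x * q * v^(k+1)
With constant q=0.015, v=0.952381
Sum = 0.157719
NSP = 186935 * 0.157719
= 29483.1674


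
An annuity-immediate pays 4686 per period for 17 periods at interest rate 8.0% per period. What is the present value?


PV = PMT * (1 - (1+i)^(-n)) / i
= 4686 * (1 - (1+0.08)^(-17)) / 0.08
= 4686 * (1 - 0.270269) / 0.08
= 4686 * 9.121638
= 42743.9962


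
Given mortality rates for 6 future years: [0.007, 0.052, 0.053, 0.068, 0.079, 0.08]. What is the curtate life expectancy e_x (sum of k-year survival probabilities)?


e_x = sum_{k=1}^{n} k_p_x
k_p_x values:
  1_p_x = 0.993
  2_p_x = 0.941364
  3_p_x = 0.891472
  4_p_x = 0.830852
  5_p_x = 0.765214
  6_p_x = 0.703997
e_x = 5.1259


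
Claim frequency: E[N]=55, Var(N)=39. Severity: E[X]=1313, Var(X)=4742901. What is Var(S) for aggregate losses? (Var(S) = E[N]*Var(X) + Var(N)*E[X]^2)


Var(S) = E[N]*Var(X) + Var(N)*E[X]^2
= 55*4742901 + 39*1313^2
= 260859555 + 67234791
= 3.2809e+08


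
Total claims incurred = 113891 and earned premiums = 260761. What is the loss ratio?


Loss ratio = claims / premiums
= 113891 / 260761
= 0.4368


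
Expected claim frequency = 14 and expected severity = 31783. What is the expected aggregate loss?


E[S] = E[N] * E[X]
= 14 * 31783
= 444962


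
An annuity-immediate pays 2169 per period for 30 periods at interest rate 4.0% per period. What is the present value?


PV = PMT * (1 - (1+i)^(-n)) / i
= 2169 * (1 - (1+0.04)^(-30)) / 0.04
= 2169 * (1 - 0.308319) / 0.04
= 2169 * 17.292033
= 37506.4202


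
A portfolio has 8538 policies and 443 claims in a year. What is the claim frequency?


frequency = claims / policies
= 443 / 8538
= 0.0519


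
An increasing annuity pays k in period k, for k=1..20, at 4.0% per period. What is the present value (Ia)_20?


(Ia)_n = sum_{k=1}^{n} k * v^k, v = 1/(1+i)
v = 0.961538
Sum computed term by term:
(Ia)_20 = 125.155


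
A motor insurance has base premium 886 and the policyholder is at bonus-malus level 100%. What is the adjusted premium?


adjusted = base * BM_level / 100
= 886 * 100 / 100
= 886 * 1.0
= 886.0


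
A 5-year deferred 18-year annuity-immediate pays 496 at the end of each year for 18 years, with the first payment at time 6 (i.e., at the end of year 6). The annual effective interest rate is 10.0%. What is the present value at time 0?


PV at time 5 of the 18-year annuity-immediate:
a_n = 496 * (1-(1+0.1)^(-18))/0.1 = 4067.9004
Discount back 5 years to time 0:
PV = 4067.9004 * (1+0.1)^(-5)
= 4067.9004 * 0.620921
= 2525.8461


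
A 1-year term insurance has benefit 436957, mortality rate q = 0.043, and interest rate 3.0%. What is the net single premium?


NSP = benefit * q * v
v = 1/(1+i) = 0.970874
NSP = 436957 * 0.043 * 0.970874
= 18241.8942


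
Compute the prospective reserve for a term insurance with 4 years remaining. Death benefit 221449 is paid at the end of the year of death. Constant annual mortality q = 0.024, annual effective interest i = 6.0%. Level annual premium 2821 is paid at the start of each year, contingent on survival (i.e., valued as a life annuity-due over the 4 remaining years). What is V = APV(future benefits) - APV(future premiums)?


v = 1/(1+i) = 0.943396
APV(future benefits) per unit = sum_{k=0}^{3} k_p_x * q * v^(k+1) = 0.080358
APV(future benefits) = 221449 * 0.080358 = 17795.2234
Life annuity-due factor ä_{x:4} = sum_{k=0}^{3} k_p_x * v^k = 3.54915
APV(future premiums) = 2821 * 3.54915 = 10012.1519
V = 17795.2234 - 10012.1519
= 7783.0715


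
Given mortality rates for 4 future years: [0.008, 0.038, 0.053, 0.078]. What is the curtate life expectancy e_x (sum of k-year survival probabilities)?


e_x = sum_{k=1}^{n} k_p_x
k_p_x values:
  1_p_x = 0.992
  2_p_x = 0.954304
  3_p_x = 0.903726
  4_p_x = 0.833235
e_x = 3.6833


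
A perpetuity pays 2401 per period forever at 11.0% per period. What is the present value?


PV = PMT / i
= 2401 / 0.11
= 21827.2727


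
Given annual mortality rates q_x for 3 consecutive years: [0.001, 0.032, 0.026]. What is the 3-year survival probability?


p_k = 1 - q_k for each year
Survival = product of (1 - q_k)
= 0.999 * 0.968 * 0.974
= 0.9419


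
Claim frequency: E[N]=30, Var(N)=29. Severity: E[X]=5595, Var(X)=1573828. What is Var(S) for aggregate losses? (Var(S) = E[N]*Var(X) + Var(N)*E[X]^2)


Var(S) = E[N]*Var(X) + Var(N)*E[X]^2
= 30*1573828 + 29*5595^2
= 47214840 + 907816725
= 9.5503e+08


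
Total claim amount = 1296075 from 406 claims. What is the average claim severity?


severity = total / number
= 1296075 / 406
= 3192.303


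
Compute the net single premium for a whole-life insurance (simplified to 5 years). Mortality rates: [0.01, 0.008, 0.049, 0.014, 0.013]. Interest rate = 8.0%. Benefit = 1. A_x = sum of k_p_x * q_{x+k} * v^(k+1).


v = 0.925926
Year 0: k_p_x=1.0, q=0.01, term=0.009259
Year 1: k_p_x=0.99, q=0.008, term=0.00679
Year 2: k_p_x=0.98208, q=0.049, term=0.038201
Year 3: k_p_x=0.933958, q=0.014, term=0.009611
Year 4: k_p_x=0.920883, q=0.013, term=0.008148
A_x = 0.072


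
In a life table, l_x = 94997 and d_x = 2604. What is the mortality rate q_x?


q_x = d_x / l_x
= 2604 / 94997
= 0.0274


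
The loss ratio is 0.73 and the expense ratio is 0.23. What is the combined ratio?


Combined ratio = loss ratio + expense ratio
= 0.73 + 0.23
= 0.96


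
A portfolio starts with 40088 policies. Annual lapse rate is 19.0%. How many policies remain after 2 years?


remaining = initial * (1 - lapse)^years
= 40088 * (1 - 0.19)^2
= 40088 * 0.6561
= 26301.7368


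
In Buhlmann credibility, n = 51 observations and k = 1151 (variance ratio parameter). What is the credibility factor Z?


Z = n / (n + k)
= 51 / (51 + 1151)
= 51 / 1202
= 0.0424


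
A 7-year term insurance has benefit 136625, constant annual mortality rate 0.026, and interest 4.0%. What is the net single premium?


NSP = benefit * sum_{k=0}^{n-1} k_p_x * q * v^(k+1)
With constant q=0.026, v=0.961538
Sum = 0.144991
NSP = 136625 * 0.144991
= 19809.4418


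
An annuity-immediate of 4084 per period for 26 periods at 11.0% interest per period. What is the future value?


FV = PMT * ((1+i)^n - 1) / i
= 4084 * ((1.11)^26 - 1) / 0.11
= 4084 * (15.079865 - 1) / 0.11
= 522746.9812


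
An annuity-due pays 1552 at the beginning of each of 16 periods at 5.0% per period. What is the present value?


PV_due = PMT * (1-(1+i)^(-n))/i * (1+i)
PV_immediate = 16820.2184
PV_due = 16820.2184 * 1.05
= 17661.2293


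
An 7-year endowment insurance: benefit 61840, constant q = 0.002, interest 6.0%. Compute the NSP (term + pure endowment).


Term component = 686.6195
Pure endowment = 7_p_x * v^7 * benefit = 0.986084 * 0.665057 * 61840 = 40554.7952
NSP = 41241.4148


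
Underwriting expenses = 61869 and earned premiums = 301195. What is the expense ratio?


Expense ratio = expenses / premiums
= 61869 / 301195
= 0.2054


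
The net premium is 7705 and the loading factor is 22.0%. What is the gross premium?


Gross = net * (1 + loading)
= 7705 * (1 + 0.22)
= 7705 * 1.22
= 9400.1


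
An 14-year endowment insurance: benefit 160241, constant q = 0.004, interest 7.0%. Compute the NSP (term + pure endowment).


Term component = 5485.8272
Pure endowment = 14_p_x * v^14 * benefit = 0.945433 * 0.387817 * 160241 = 58753.1961
NSP = 64239.0234


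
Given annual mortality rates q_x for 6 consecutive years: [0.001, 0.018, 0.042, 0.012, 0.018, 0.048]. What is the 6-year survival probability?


p_k = 1 - q_k for each year
Survival = product of (1 - q_k)
= 0.999 * 0.982 * 0.958 * 0.988 * 0.982 * 0.952
= 0.8681


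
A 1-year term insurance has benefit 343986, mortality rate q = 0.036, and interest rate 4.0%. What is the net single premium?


NSP = benefit * q * v
v = 1/(1+i) = 0.961538
NSP = 343986 * 0.036 * 0.961538
= 11907.2077


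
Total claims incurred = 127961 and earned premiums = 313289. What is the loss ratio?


Loss ratio = claims / premiums
= 127961 / 313289
= 0.4084


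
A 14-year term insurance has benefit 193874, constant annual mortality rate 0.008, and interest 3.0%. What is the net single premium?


NSP = benefit * sum_{k=0}^{n-1} k_p_x * q * v^(k+1)
With constant q=0.008, v=0.970874
Sum = 0.086147
NSP = 193874 * 0.086147
= 16701.6362


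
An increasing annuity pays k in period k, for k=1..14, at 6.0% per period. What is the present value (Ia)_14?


(Ia)_n = sum_{k=1}^{n} k * v^k, v = 1/(1+i)
v = 0.943396
Sum computed term by term:
(Ia)_14 = 61.0078


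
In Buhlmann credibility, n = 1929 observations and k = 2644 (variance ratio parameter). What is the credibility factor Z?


Z = n / (n + k)
= 1929 / (1929 + 2644)
= 1929 / 4573
= 0.4218


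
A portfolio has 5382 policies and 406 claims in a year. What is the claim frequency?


frequency = claims / policies
= 406 / 5382
= 0.0754


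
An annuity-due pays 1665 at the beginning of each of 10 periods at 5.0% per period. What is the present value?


PV_due = PMT * (1-(1+i)^(-n))/i * (1+i)
PV_immediate = 12856.6887
PV_due = 12856.6887 * 1.05
= 13499.5231


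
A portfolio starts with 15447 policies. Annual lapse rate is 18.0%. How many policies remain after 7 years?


remaining = initial * (1 - lapse)^years
= 15447 * (1 - 0.18)^7
= 15447 * 0.249285
= 3850.7127


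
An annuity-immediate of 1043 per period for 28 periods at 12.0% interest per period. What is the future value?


FV = PMT * ((1+i)^n - 1) / i
= 1043 * ((1.12)^28 - 1) / 0.12
= 1043 * (23.883866 - 1) / 0.12
= 198898.9395


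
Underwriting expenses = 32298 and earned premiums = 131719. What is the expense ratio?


Expense ratio = expenses / premiums
= 32298 / 131719
= 0.2452


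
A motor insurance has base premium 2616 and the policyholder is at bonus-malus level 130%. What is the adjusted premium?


adjusted = base * BM_level / 100
= 2616 * 130 / 100
= 2616 * 1.3
= 3400.8


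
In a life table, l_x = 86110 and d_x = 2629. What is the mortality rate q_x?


q_x = d_x / l_x
= 2629 / 86110
= 0.0305


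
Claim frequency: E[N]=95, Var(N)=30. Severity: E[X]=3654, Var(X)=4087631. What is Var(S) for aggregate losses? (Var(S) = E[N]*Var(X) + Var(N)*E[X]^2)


Var(S) = E[N]*Var(X) + Var(N)*E[X]^2
= 95*4087631 + 30*3654^2
= 388324945 + 400551480
= 7.8888e+08


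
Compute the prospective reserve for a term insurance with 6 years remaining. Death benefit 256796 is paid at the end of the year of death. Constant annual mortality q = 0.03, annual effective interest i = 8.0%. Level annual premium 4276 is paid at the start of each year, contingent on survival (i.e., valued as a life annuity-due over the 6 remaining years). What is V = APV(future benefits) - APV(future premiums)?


v = 1/(1+i) = 0.925926
APV(future benefits) per unit = sum_{k=0}^{5} k_p_x * q * v^(k+1) = 0.129569
APV(future benefits) = 256796 * 0.129569 = 33272.8016
Life annuity-due factor ä_{x:6} = sum_{k=0}^{5} k_p_x * v^k = 4.664484
APV(future premiums) = 4276 * 4.664484 = 19945.334
V = 33272.8016 - 19945.334
= 13327.4676


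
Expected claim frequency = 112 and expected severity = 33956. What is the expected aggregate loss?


E[S] = E[N] * E[X]
= 112 * 33956
= 3.8031e+06


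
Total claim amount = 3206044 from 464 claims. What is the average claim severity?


severity = total / number
= 3206044 / 464
= 6909.5776


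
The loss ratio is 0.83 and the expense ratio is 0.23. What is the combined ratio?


Combined ratio = loss ratio + expense ratio
= 0.83 + 0.23
= 1.06


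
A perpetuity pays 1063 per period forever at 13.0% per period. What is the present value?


PV = PMT / i
= 1063 / 0.13
= 8176.9231


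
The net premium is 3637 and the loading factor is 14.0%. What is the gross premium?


Gross = net * (1 + loading)
= 3637 * (1 + 0.14)
= 3637 * 1.14
= 4146.18


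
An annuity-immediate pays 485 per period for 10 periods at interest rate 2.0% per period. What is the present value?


PV = PMT * (1 - (1+i)^(-n)) / i
= 485 * (1 - (1+0.02)^(-10)) / 0.02
= 485 * (1 - 0.820348) / 0.02
= 485 * 8.982585
= 4356.5537


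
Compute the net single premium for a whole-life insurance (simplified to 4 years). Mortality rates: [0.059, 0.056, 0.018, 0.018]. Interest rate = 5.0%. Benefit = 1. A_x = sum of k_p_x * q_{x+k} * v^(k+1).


v = 0.952381
Year 0: k_p_x=1.0, q=0.059, term=0.05619
Year 1: k_p_x=0.941, q=0.056, term=0.047797
Year 2: k_p_x=0.888304, q=0.018, term=0.013812
Year 3: k_p_x=0.872315, q=0.018, term=0.012918
A_x = 0.1307


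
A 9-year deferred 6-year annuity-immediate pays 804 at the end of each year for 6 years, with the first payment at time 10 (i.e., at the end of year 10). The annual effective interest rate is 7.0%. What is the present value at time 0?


PV at time 9 of the 6-year annuity-immediate:
a_n = 804 * (1-(1+0.07)^(-6))/0.07 = 3832.2979
Discount back 9 years to time 0:
PV = 3832.2979 * (1+0.07)^(-9)
= 3832.2979 * 0.543934
= 2084.5161


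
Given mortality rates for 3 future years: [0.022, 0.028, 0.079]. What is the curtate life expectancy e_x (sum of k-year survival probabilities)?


e_x = sum_{k=1}^{n} k_p_x
k_p_x values:
  1_p_x = 0.978
  2_p_x = 0.950616
  3_p_x = 0.875517
e_x = 2.8041


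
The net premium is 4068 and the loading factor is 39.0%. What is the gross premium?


Gross = net * (1 + loading)
= 4068 * (1 + 0.39)
= 4068 * 1.39
= 5654.52


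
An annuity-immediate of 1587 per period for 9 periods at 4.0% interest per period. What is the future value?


FV = PMT * ((1+i)^n - 1) / i
= 1587 * ((1.04)^9 - 1) / 0.04
= 1587 * (1.423312 - 1) / 0.04
= 16794.8962


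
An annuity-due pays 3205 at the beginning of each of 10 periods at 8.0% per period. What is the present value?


PV_due = PMT * (1-(1+i)^(-n))/i * (1+i)
PV_immediate = 21505.8109
PV_due = 21505.8109 * 1.08
= 23226.2758


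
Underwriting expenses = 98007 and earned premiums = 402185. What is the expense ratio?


Expense ratio = expenses / premiums
= 98007 / 402185
= 0.2437


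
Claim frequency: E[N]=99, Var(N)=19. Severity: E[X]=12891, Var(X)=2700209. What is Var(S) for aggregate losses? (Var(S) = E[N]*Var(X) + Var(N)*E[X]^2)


Var(S) = E[N]*Var(X) + Var(N)*E[X]^2
= 99*2700209 + 19*12891^2
= 267320691 + 3157379739
= 3.4247e+09


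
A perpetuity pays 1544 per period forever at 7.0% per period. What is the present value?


PV = PMT / i
= 1544 / 0.07
= 22057.1429


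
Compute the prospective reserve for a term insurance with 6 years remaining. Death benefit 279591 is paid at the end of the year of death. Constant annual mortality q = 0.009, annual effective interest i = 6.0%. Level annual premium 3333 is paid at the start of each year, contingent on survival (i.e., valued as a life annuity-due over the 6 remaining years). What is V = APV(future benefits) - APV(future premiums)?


v = 1/(1+i) = 0.943396
APV(future benefits) per unit = sum_{k=0}^{5} k_p_x * q * v^(k+1) = 0.043338
APV(future benefits) = 279591 * 0.043338 = 12117.0246
Life annuity-due factor ä_{x:6} = sum_{k=0}^{5} k_p_x * v^k = 5.1043
APV(future premiums) = 3333 * 5.1043 = 17012.6305
V = 12117.0246 - 17012.6305
= -4895.606


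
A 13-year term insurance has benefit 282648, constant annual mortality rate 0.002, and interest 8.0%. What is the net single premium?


NSP = benefit * sum_{k=0}^{n-1} k_p_x * q * v^(k+1)
With constant q=0.002, v=0.925926
Sum = 0.015652
NSP = 282648 * 0.015652
= 4424.1191


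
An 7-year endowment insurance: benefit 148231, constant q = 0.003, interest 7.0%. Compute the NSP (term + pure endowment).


Term component = 2377.0418
Pure endowment = 7_p_x * v^7 * benefit = 0.979188 * 0.62275 * 148231 = 90389.6496
NSP = 92766.6914


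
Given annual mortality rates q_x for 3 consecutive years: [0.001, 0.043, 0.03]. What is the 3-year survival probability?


p_k = 1 - q_k for each year
Survival = product of (1 - q_k)
= 0.999 * 0.957 * 0.97
= 0.9274


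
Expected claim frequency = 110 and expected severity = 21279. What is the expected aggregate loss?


E[S] = E[N] * E[X]
= 110 * 21279
= 2.3407e+06


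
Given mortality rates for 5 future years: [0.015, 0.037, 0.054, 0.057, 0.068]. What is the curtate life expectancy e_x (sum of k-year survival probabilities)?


e_x = sum_{k=1}^{n} k_p_x
k_p_x values:
  1_p_x = 0.985
  2_p_x = 0.948555
  3_p_x = 0.897333
  4_p_x = 0.846185
  5_p_x = 0.788644
e_x = 4.4657


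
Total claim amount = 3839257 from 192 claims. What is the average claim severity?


severity = total / number
= 3839257 / 192
= 19996.1302


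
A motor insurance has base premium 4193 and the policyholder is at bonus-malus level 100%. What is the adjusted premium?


adjusted = base * BM_level / 100
= 4193 * 100 / 100
= 4193 * 1.0
= 4193.0


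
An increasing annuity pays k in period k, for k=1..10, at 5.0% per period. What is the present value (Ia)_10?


(Ia)_n = sum_{k=1}^{n} k * v^k, v = 1/(1+i)
v = 0.952381
Sum computed term by term:
(Ia)_10 = 39.3738


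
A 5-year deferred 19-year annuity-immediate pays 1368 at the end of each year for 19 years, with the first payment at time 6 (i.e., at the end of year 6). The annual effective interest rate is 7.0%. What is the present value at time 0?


PV at time 5 of the 19-year annuity-immediate:
a_n = 1368 * (1-(1+0.07)^(-19))/0.07 = 14139.0943
Discount back 5 years to time 0:
PV = 14139.0943 * (1+0.07)^(-5)
= 14139.0943 * 0.712986
= 10080.9788


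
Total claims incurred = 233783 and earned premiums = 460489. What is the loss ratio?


Loss ratio = claims / premiums
= 233783 / 460489
= 0.5077


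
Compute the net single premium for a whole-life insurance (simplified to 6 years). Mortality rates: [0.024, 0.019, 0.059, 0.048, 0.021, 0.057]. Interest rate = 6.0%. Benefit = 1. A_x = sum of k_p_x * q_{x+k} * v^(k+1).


v = 0.943396
Year 0: k_p_x=1.0, q=0.024, term=0.022642
Year 1: k_p_x=0.976, q=0.019, term=0.016504
Year 2: k_p_x=0.957456, q=0.059, term=0.04743
Year 3: k_p_x=0.900966, q=0.048, term=0.034255
Year 4: k_p_x=0.85772, q=0.021, term=0.01346
Year 5: k_p_x=0.839708, q=0.057, term=0.033742
A_x = 0.168


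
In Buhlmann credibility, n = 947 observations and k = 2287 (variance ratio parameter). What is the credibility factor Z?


Z = n / (n + k)
= 947 / (947 + 2287)
= 947 / 3234
= 0.2928


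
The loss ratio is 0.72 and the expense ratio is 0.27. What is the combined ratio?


Combined ratio = loss ratio + expense ratio
= 0.72 + 0.27
= 0.99


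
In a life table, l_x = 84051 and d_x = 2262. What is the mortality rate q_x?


q_x = d_x / l_x
= 2262 / 84051
= 0.0269


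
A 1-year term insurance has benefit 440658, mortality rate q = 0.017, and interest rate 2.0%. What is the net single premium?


NSP = benefit * q * v
v = 1/(1+i) = 0.980392
NSP = 440658 * 0.017 * 0.980392
= 7344.3


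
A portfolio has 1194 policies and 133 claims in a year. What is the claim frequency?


frequency = claims / policies
= 133 / 1194
= 0.1114


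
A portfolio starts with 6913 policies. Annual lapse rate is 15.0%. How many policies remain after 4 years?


remaining = initial * (1 - lapse)^years
= 6913 * (1 - 0.15)^4
= 6913 * 0.522006
= 3608.6292


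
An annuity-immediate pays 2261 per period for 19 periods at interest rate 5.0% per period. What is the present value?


PV = PMT * (1 - (1+i)^(-n)) / i
= 2261 * (1 - (1+0.05)^(-19)) / 0.05
= 2261 * (1 - 0.395734) / 0.05
= 2261 * 12.085321
= 27324.9105


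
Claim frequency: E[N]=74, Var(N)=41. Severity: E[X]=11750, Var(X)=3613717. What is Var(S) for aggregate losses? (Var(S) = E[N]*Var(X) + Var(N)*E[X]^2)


Var(S) = E[N]*Var(X) + Var(N)*E[X]^2
= 74*3613717 + 41*11750^2
= 267415058 + 5660562500
= 5.9280e+09


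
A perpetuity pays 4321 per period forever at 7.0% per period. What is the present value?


PV = PMT / i
= 4321 / 0.07
= 61728.5714


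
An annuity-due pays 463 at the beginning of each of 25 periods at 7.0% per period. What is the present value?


PV_due = PMT * (1-(1+i)^(-n))/i * (1+i)
PV_immediate = 5395.609
PV_due = 5395.609 * 1.07
= 5773.3016


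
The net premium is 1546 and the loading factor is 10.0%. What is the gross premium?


Gross = net * (1 + loading)
= 1546 * (1 + 0.1)
= 1546 * 1.1
= 1700.6


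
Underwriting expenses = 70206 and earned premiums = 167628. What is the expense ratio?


Expense ratio = expenses / premiums
= 70206 / 167628
= 0.4188


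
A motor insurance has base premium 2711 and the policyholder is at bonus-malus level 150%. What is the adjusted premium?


adjusted = base * BM_level / 100
= 2711 * 150 / 100
= 2711 * 1.5
= 4066.5


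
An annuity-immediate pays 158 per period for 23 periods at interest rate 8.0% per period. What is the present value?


PV = PMT * (1 - (1+i)^(-n)) / i
= 158 * (1 - (1+0.08)^(-23)) / 0.08
= 158 * (1 - 0.170315) / 0.08
= 158 * 10.371059
= 1638.6273


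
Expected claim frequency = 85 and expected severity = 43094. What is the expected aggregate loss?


E[S] = E[N] * E[X]
= 85 * 43094
= 3.6630e+06


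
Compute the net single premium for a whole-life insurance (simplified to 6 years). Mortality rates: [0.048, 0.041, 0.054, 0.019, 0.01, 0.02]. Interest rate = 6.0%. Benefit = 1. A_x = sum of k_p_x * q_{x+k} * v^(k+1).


v = 0.943396
Year 0: k_p_x=1.0, q=0.048, term=0.045283
Year 1: k_p_x=0.952, q=0.041, term=0.034738
Year 2: k_p_x=0.912968, q=0.054, term=0.041393
Year 3: k_p_x=0.863668, q=0.019, term=0.012998
Year 4: k_p_x=0.847258, q=0.01, term=0.006331
Year 5: k_p_x=0.838785, q=0.02, term=0.011826
A_x = 0.1526


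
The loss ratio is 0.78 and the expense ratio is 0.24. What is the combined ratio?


Combined ratio = loss ratio + expense ratio
= 0.78 + 0.24
= 1.02


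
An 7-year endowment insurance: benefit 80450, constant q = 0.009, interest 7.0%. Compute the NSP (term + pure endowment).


Term component = 3807.5859
Pure endowment = 7_p_x * v^7 * benefit = 0.938676 * 0.62275 * 80450 = 47027.8567
NSP = 50835.4426
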